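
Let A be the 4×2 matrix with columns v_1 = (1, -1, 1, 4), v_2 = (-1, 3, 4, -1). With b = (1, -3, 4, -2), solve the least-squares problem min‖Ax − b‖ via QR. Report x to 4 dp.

v_1 = (1, -1, 1, 4); ‖v_1‖ = 4.3589, so e_1 = (0.2294, -0.2294, 0.2294, 0.9177).
e_1·v_2 = 0.2294·(-1) + (-0.2294)·3 + 0.2294·4 + 0.9177·(-1) = -0.9177.
u_2 = v_2 + 0.9177·e_1 = (-0.7895, 2.7895, 4.2105, -0.1579).
‖u_2‖ = 5.1145, so e_2 = (-0.1544, 0.5454, 0.8233, -0.0309).
Qᵀb = (0.0000, 1.5642).
Back-substitute: x_2 = 1.5642/5.1145 = 0.3058.
x_1 = (0.0000 + 0.9177·0.3058)/4.3589 = 0.0644.

x = (0.0644, 0.3058)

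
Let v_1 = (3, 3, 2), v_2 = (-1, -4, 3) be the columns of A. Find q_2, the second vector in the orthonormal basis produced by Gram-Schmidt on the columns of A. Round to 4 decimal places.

q_1 = v_1/‖v_1‖ = (3, 3, 2)/4.6904 = (0.6396, 0.6396, 0.4264).
r_{12} = q_1·v_2 = -1.9188.
u_2 = v_2 + 1.9188·q_1 = (0.2273, -2.7727, 3.8182).
‖u_2‖ = 4.7242, so q_2 = (0.0481, -0.5869, 0.8082).

q_2 = (0.0481, -0.5869, 0.8082)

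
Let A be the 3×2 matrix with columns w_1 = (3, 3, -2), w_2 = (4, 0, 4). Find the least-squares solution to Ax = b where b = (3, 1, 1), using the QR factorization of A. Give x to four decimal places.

w_1 = (3, 3, -2); ‖w_1‖ = 4.6904, so e_1 = (0.6396, 0.6396, -0.4264).
e_1·w_2 = 0.6396·4 + 0.6396·0 + (-0.4264)·4 = 0.8528.
u_2 = w_2 − 0.8528·e_1 = (3.4545, -0.5455, 4.3636).
‖u_2‖ = 5.5922, so e_2 = (0.6177, -0.0975, 0.7803).
Qᵀb = (2.1320, 2.5360).
Back-substitute: x_2 = 2.5360/5.5922 = 0.4535.
x_1 = (2.1320 − 0.8528·0.4535)/4.6904 = 0.3721.

x = (0.3721, 0.4535)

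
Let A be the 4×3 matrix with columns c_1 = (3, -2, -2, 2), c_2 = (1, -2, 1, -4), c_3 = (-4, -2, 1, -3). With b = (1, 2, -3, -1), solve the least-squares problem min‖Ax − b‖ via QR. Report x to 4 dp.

q_1 = c_1/‖c_1‖ = (3, -2, -2, 2)/4.5826 = (0.6547, -0.4364, -0.4364, 0.4364).
r_{12} = q_1·c_2 = -0.6547.
u_2 = c_2 + 0.6547·q_1 = (1.4286, -2.2857, 0.7143, -3.7143).
‖u_2‖ = 4.6445, so q_2 = (0.3076, -0.4921, 0.1538, -0.7997).
r_{13} = q_1·c_3 = -3.4915; r_{23} = q_2·c_3 = 2.3069.
u_3 = c_3 + 3.4915·q_1 − 2.3069·q_2 = (-2.4238, -2.3885, -0.8786, 0.3687).
‖u_3‖ = 3.5338, so q_3 = (-0.6859, -0.6759, -0.2486, 0.1043).
Qᵀb = (0.6547, -0.3383, -1.3962).
Back-substitute: x_3 = -1.3962/3.5338 = -0.3951.
x_2 = (-0.3383 − 2.3069·(-0.3951))/4.6445 = 0.1234.
x_1 = (0.6547 + 0.6547·0.1234 + 3.4915·(-0.3951))/4.5826 = -0.1405.

x = (-0.1405, 0.1234, -0.3951)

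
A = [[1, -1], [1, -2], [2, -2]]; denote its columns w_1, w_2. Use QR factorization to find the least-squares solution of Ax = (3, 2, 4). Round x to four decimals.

x = (2.4000, 0.2000)

w_1 = (1, 1, 2); ‖w_1‖ = 2.4495, so e_1 = (0.4082, 0.4082, 0.8165).
e_1·w_2 = 0.4082·(-1) + 0.4082·(-2) + 0.8165·(-2) = -2.8577.
u_2 = w_2 + 2.8577·e_1 = (0.1667, -0.8333, 0.3333).
‖u_2‖ = 0.9129, so e_2 = (0.1826, -0.9129, 0.3651).
Qᵀb = (5.3072, 0.1826).
Back-substitute: x_2 = 0.1826/0.9129 = 0.2000.
x_1 = (5.3072 + 2.8577·0.2000)/2.4495 = 2.4000.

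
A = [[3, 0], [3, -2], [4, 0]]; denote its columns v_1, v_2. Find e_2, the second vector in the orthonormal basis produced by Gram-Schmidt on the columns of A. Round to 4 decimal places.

e_2 = (0.3087, -0.8575, 0.4116)

v_1 = (3, 3, 4); ‖v_1‖ = 5.8310, so e_1 = (0.5145, 0.5145, 0.6860).
e_1·v_2 = 0.5145·0 + 0.5145·(-2) + 0.6860·0 = -1.0290.
u_2 = v_2 + 1.0290·e_1 = (0.5294, -1.4706, 0.7059).
‖u_2‖ = 1.7150, so e_2 = (0.3087, -0.8575, 0.4116).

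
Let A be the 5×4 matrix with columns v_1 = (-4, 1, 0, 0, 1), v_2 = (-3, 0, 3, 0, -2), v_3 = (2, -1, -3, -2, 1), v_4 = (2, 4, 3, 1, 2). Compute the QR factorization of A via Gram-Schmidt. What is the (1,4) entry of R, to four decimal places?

v_1 = (-4, 1, 0, 0, 1); ‖v_1‖ = 4.2426, so e_1 = (-0.9428, 0.2357, 0.0000, 0.0000, 0.2357).
r_{14} = e_1·v_4 = -0.4714.

r_{14} = -0.4714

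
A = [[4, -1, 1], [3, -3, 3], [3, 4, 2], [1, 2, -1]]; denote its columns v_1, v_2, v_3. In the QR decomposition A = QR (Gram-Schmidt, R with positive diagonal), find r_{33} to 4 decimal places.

v_1 = (4, 3, 3, 1); ‖v_1‖ = 5.9161, so e_1 = (0.6761, 0.5071, 0.5071, 0.1690).
e_1·v_2 = 0.6761·(-1) + 0.5071·(-3) + 0.5071·4 + 0.1690·2 = 0.1690.
u_2 = v_2 − 0.1690·e_1 = (-1.1143, -3.0857, 3.9143, 1.9714).
‖u_2‖ = 5.4746, so e_2 = (-0.2035, -0.5636, 0.7150, 0.3601).
e_1·v_3 = 0.6761·1 + 0.5071·3 + 0.5071·2 + 0.1690·(-1) = 3.0426; e_2·v_3 = (-0.2035)·1 + (-0.5636)·3 + 0.7150·2 + 0.3601·(-1) = -0.8246.
u_3 = v_3 − 3.0426·e_1 + 0.8246·e_2 = (-1.2250, 0.9924, 1.0467, -1.2173).
r_{33} = ‖u_3‖ = 2.2501.

r_{33} = 2.2501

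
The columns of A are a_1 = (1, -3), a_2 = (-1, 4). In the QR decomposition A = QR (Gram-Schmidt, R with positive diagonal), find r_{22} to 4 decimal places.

e_1 = a_1/‖a_1‖ = (1, -3)/3.1623 = (0.3162, -0.9487).
r_{12} = e_1·a_2 = -4.1110.
u_2 = a_2 + 4.1110·e_1 = (0.3000, 0.1000).
r_{22} = ‖u_2‖ = 0.3162.

r_{22} = 0.3162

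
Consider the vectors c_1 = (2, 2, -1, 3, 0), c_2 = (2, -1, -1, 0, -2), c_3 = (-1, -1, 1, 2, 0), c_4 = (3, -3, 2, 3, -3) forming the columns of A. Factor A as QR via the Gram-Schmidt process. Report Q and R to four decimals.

q_1 = c_1/‖c_1‖ = (2, 2, -1, 3, 0)/4.2426 = (0.4714, 0.4714, -0.2357, 0.7071, 0.0000).
r_{12} = q_1·c_2 = 0.7071.
u_2 = c_2 − 0.7071·q_1 = (1.6667, -1.3333, -0.8333, -0.5000, -2.0000).
‖u_2‖ = 3.0822, so q_2 = (0.5407, -0.4326, -0.2704, -0.1622, -0.6489).
r_{13} = q_1·c_3 = 0.2357; r_{23} = q_2·c_3 = -0.7030.
u_3 = c_3 − 0.2357·q_1 + 0.7030·q_2 = (-0.7310, -1.4152, 0.8655, 1.7193, -0.4561).
‖u_3‖ = 2.5397, so q_3 = (-0.2878, -0.5572, 0.3408, 0.6770, -0.1796).
r_{14} = q_1·c_4 = 1.6499; r_{24} = q_2·c_4 = 3.8392; r_{34} = q_3·c_4 = 4.0594.
u_4 = c_4 − 1.6499·q_1 − 3.8392·q_2 − 4.0594·q_3 = (1.3146, 0.1451, 2.0435, -0.2919, 0.2203).
‖u_4‖ = 2.4615, so q_4 = (0.5341, 0.0589, 0.8302, -0.1186, 0.0895).

Q = [[0.4714, 0.5407, -0.2878, 0.5341], [0.4714, -0.4326, -0.5572, 0.0589], [-0.2357, -0.2704, 0.3408, 0.8302], [0.7071, -0.1622, 0.6770, -0.1186], [0.0000, -0.6489, -0.1796, 0.0895]], R = [[4.2426, 0.7071, 0.2357, 1.6499], [0.0000, 3.0822, -0.7030, 3.8392], [0.0000, 0.0000, 2.5397, 4.0594], [0.0000, 0.0000, 0.0000, 2.4615]]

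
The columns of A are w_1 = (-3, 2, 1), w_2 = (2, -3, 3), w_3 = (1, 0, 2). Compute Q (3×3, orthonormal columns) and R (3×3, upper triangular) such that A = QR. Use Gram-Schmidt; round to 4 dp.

Q = [[-0.8018, 0.0177, 0.5974], [0.5345, -0.4257, 0.7301], [0.2673, 0.9047, 0.3319]], R = [[3.7417, -2.4054, -0.2673], [0.0000, 4.0267, 1.8271], [0.0000, 0.0000, 1.2611]]

w_1 = (-3, 2, 1); ‖w_1‖ = 3.7417, so q_1 = (-0.8018, 0.5345, 0.2673).
q_1·w_2 = (-0.8018)·2 + 0.5345·(-3) + 0.2673·3 = -2.4054.
u_2 = w_2 + 2.4054·q_1 = (0.0714, -1.7143, 3.6429).
‖u_2‖ = 4.0267, so q_2 = (0.0177, -0.4257, 0.9047).
q_1·w_3 = (-0.8018)·1 + 0.5345·0 + 0.2673·2 = -0.2673; q_2·w_3 = 0.0177·1 + (-0.4257)·0 + 0.9047·2 = 1.8271.
u_3 = w_3 + 0.2673·q_1 − 1.8271·q_2 = (0.7533, 0.9207, 0.4185).
‖u_3‖ = 1.2611, so q_3 = (0.5974, 0.7301, 0.3319).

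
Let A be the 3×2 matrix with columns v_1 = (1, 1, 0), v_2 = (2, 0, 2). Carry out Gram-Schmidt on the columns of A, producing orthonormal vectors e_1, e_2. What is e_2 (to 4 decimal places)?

e_2 = (0.4082, -0.4082, 0.8165)

v_1 = (1, 1, 0); ‖v_1‖ = 1.4142, so e_1 = (0.7071, 0.7071, 0.0000).
e_1·v_2 = 0.7071·2 + 0.7071·0 + 0.0000·2 = 1.4142.
u_2 = v_2 − 1.4142·e_1 = (1.0000, -1.0000, 2.0000).
‖u_2‖ = 2.4495, so e_2 = (0.4082, -0.4082, 0.8165).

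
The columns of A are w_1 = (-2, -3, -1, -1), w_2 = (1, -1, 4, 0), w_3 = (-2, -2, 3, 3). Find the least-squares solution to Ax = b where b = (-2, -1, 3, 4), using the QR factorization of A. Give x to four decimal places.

w_1 = (-2, -3, -1, -1); ‖w_1‖ = 3.8730, so e_1 = (-0.5164, -0.7746, -0.2582, -0.2582).
e_1·w_2 = (-0.5164)·1 + (-0.7746)·(-1) + (-0.2582)·4 + (-0.2582)·0 = -0.7746.
u_2 = w_2 + 0.7746·e_1 = (0.6000, -1.6000, 3.8000, -0.2000).
‖u_2‖ = 4.1713, so e_2 = (0.1438, -0.3836, 0.9110, -0.0479).
e_1·w_3 = (-0.5164)·(-2) + (-0.7746)·(-2) + (-0.2582)·3 + (-0.2582)·3 = 1.0328; e_2·w_3 = 0.1438·(-2) + (-0.3836)·(-2) + 0.9110·3 + (-0.0479)·3 = 3.0686.
u_3 = w_3 − 1.0328·e_1 − 3.0686·e_2 = (-1.9080, -0.0230, 0.4713, 3.4138).
‖u_3‖ = 3.9392, so e_3 = (-0.4844, -0.0058, 0.1196, 0.8666).
Qᵀb = (0.0000, 2.6370, 4.8000).
Back-substitute: x_3 = 4.8000/3.9392 = 1.2185.
x_2 = (2.6370 − 3.0686·1.2185)/4.1713 = -0.2642.
x_1 = (0.0000 + 0.7746·(-0.2642) − 1.0328·1.2185)/3.8730 = -0.3778.

x = (-0.3778, -0.2642, 1.2185)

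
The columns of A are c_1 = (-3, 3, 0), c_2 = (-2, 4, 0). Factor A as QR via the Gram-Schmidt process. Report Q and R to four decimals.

Q = [[-0.7071, 0.7071], [0.7071, 0.7071], [0.0000, 0.0000]], R = [[4.2426, 4.2426], [0.0000, 1.4142]]

c_1 = (-3, 3, 0); ‖c_1‖ = 4.2426, so q_1 = (-0.7071, 0.7071, 0.0000).
q_1·c_2 = (-0.7071)·(-2) + 0.7071·4 + 0.0000·0 = 4.2426.
u_2 = c_2 − 4.2426·q_1 = (1.0000, 1.0000, 0.0000).
‖u_2‖ = 1.4142, so q_2 = (0.7071, 0.7071, 0.0000).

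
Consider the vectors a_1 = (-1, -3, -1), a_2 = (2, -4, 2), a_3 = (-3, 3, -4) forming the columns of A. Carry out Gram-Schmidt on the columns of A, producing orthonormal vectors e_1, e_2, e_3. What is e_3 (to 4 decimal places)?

e_3 = (0.7071, 0.0000, -0.7071)

a_1 = (-1, -3, -1); ‖a_1‖ = 3.3166, so e_1 = (-0.3015, -0.9045, -0.3015).
e_1·a_2 = (-0.3015)·2 + (-0.9045)·(-4) + (-0.3015)·2 = 2.4121.
u_2 = a_2 − 2.4121·e_1 = (2.7273, -1.8182, 2.7273).
‖u_2‖ = 4.2640, so e_2 = (0.6396, -0.4264, 0.6396).
e_1·a_3 = (-0.3015)·(-3) + (-0.9045)·3 + (-0.3015)·(-4) = -0.6030; e_2·a_3 = 0.6396·(-3) + (-0.4264)·3 + 0.6396·(-4) = -5.7564.
u_3 = a_3 + 0.6030·e_1 + 5.7564·e_2 = (0.5000, 0.0000, -0.5000).
‖u_3‖ = 0.7071, so e_3 = (0.7071, 0.0000, -0.7071).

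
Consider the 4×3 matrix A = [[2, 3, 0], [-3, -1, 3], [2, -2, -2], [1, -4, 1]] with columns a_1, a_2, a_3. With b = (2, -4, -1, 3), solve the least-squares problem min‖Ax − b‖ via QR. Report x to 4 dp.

a_1 = (2, -3, 2, 1); ‖a_1‖ = 4.2426, so q_1 = (0.4714, -0.7071, 0.4714, 0.2357).
q_1·a_2 = 0.4714·3 + (-0.7071)·(-1) + 0.4714·(-2) + 0.2357·(-4) = 0.2357.
u_2 = a_2 − 0.2357·q_1 = (2.8889, -0.8333, -2.1111, -4.0556).
‖u_2‖ = 5.4722, so q_2 = (0.5279, -0.1523, -0.3858, -0.7411).
q_1·a_3 = 0.4714·0 + (-0.7071)·3 + 0.4714·(-2) + 0.2357·1 = -2.8284; q_2·a_3 = 0.5279·0 + (-0.1523)·3 + (-0.3858)·(-2) + (-0.7411)·1 = -0.4264.
u_3 = a_3 + 2.8284·q_1 + 0.4264·q_2 = (1.5584, 0.9351, -0.8312, 1.3506).
‖u_3‖ = 2.4121, so q_3 = (0.6461, 0.3877, -0.3446, 0.5599).
Qᵀb = (4.0069, -0.1726, 1.7660).
Back-substitute: x_3 = 1.7660/2.4121 = 0.7321.
x_2 = (-0.1726 + 0.4264·0.7321)/5.4722 = 0.0255.
x_1 = (4.0069 − 0.2357·0.0255 + 2.8284·0.7321)/4.2426 = 1.4311.

x = (1.4311, 0.0255, 0.7321)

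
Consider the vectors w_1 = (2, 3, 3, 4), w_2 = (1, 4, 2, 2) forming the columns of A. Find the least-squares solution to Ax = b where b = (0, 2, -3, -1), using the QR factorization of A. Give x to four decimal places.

x = (-1.0542, 1.1807)

e_1 = w_1/‖w_1‖ = (2, 3, 3, 4)/6.1644 = (0.3244, 0.4867, 0.4867, 0.6489).
r_{12} = e_1·w_2 = 4.5422.
u_2 = w_2 − 4.5422·e_1 = (-0.4737, 1.7895, -0.2105, -0.9474).
‖u_2‖ = 2.0901, so e_2 = (-0.2266, 0.8562, -0.1007, -0.4533).
Qᵀb = (-1.1355, 2.4678).
Back-substitute: x_2 = 2.4678/2.0901 = 1.1807.
x_1 = (-1.1355 − 4.5422·1.1807)/6.1644 = -1.0542.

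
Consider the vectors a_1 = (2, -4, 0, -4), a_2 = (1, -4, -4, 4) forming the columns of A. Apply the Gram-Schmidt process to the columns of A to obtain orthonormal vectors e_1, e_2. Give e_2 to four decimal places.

e_2 = (0.1271, -0.5403, -0.5721, 0.6039)

a_1 = (2, -4, 0, -4); ‖a_1‖ = 6.0000, so e_1 = (0.3333, -0.6667, 0.0000, -0.6667).
e_1·a_2 = 0.3333·1 + (-0.6667)·(-4) + 0.0000·(-4) + (-0.6667)·4 = 0.3333.
u_2 = a_2 − 0.3333·e_1 = (0.8889, -3.7778, -4.0000, 4.2222).
‖u_2‖ = 6.9921, so e_2 = (0.1271, -0.5403, -0.5721, 0.6039).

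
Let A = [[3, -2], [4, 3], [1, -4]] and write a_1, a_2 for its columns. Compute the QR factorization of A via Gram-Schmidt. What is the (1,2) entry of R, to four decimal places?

r_{12} = 0.3922

q_1 = a_1/‖a_1‖ = (3, 4, 1)/5.0990 = (0.5883, 0.7845, 0.1961).
r_{12} = q_1·a_2 = 0.3922.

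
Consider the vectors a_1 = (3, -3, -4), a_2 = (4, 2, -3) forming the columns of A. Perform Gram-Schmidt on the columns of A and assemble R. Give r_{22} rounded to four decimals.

r_{22} = 4.4125

e_1 = a_1/‖a_1‖ = (3, -3, -4)/5.8310 = (0.5145, -0.5145, -0.6860).
r_{12} = e_1·a_2 = 3.0870.
u_2 = a_2 − 3.0870·e_1 = (2.4118, 3.5882, -0.8824).
r_{22} = ‖u_2‖ = 4.4125.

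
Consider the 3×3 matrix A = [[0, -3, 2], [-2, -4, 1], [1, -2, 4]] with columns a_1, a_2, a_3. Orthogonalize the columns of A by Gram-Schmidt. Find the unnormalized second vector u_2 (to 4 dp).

u_2 = (-3.0000, -1.6000, -3.2000)

a_1 = (0, -2, 1); ‖a_1‖ = 2.2361, so q_1 = (0.0000, -0.8944, 0.4472).
q_1·a_2 = 0.0000·(-3) + (-0.8944)·(-4) + 0.4472·(-2) = 2.6833.
u_2 = a_2 − 2.6833·q_1 = (-3.0000, -1.6000, -3.2000).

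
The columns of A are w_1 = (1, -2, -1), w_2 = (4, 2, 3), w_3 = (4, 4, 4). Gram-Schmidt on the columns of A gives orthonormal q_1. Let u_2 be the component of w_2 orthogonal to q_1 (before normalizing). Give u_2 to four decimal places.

u_2 = (4.5000, 1.0000, 2.5000)

w_1 = (1, -2, -1); ‖w_1‖ = 2.4495, so q_1 = (0.4082, -0.8165, -0.4082).
q_1·w_2 = 0.4082·4 + (-0.8165)·2 + (-0.4082)·3 = -1.2247.
u_2 = w_2 + 1.2247·q_1 = (4.5000, 1.0000, 2.5000).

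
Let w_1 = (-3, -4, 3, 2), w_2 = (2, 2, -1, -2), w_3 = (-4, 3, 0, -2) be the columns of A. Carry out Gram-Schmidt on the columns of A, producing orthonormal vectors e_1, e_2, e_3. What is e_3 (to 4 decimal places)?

e_3 = (-0.7981, 0.4767, 0.0777, -0.3602)

w_1 = (-3, -4, 3, 2); ‖w_1‖ = 6.1644, so e_1 = (-0.4867, -0.6489, 0.4867, 0.3244).
e_1·w_2 = (-0.4867)·2 + (-0.6489)·2 + 0.4867·(-1) + 0.3244·(-2) = -3.4066.
u_2 = w_2 + 3.4066·e_1 = (0.3421, -0.2105, 0.6579, -0.8947).
‖u_2‖ = 1.1810, so e_2 = (0.2897, -0.1783, 0.5571, -0.7576).
e_1·w_3 = (-0.4867)·(-4) + (-0.6489)·3 + 0.4867·0 + 0.3244·(-2) = -0.6489; e_2·w_3 = 0.2897·(-4) + (-0.1783)·3 + 0.5571·0 + (-0.7576)·(-2) = -0.1783.
u_3 = w_3 + 0.6489·e_1 + 0.1783·e_2 = (-4.2642, 2.5472, 0.4151, -1.9245).
‖u_3‖ = 5.3430, so e_3 = (-0.7981, 0.4767, 0.0777, -0.3602).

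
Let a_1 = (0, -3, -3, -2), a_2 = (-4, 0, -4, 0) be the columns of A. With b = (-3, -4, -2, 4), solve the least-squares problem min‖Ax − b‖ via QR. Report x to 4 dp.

x = (0.1429, 0.5714)

a_1 = (0, -3, -3, -2); ‖a_1‖ = 4.6904, so e_1 = (0.0000, -0.6396, -0.6396, -0.4264).
e_1·a_2 = 0.0000·(-4) + (-0.6396)·0 + (-0.6396)·(-4) + (-0.4264)·0 = 2.5584.
u_2 = a_2 − 2.5584·e_1 = (-4.0000, 1.6364, -2.3636, 1.0909).
‖u_2‖ = 5.0452, so e_2 = (-0.7928, 0.3243, -0.4685, 0.2162).
Qᵀb = (2.1320, 2.8830).
Back-substitute: x_2 = 2.8830/5.0452 = 0.5714.
x_1 = (2.1320 − 2.5584·0.5714)/4.6904 = 0.1429.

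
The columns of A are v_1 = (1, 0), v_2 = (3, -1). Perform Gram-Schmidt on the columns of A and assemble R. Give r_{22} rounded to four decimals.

r_{22} = 1.0000

e_1 = v_1/‖v_1‖ = (1, 0)/1.0000 = (1.0000, 0.0000).
r_{12} = e_1·v_2 = 3.0000.
u_2 = v_2 − 3.0000·e_1 = (0.0000, -1.0000).
r_{22} = ‖u_2‖ = 1.0000.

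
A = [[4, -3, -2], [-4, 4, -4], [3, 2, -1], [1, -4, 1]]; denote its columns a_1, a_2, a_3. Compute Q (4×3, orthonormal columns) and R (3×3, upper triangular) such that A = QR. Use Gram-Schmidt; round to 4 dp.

q_1 = a_1/‖a_1‖ = (4, -4, 3, 1)/6.4807 = (0.6172, -0.6172, 0.4629, 0.1543).
r_{12} = q_1·a_2 = -4.0119.
u_2 = a_2 + 4.0119·q_1 = (-0.5238, 1.5238, 3.8571, -3.3810).
‖u_2‖ = 5.3763, so q_2 = (-0.0974, 0.2834, 0.7174, -0.6289).
r_{13} = q_1·a_3 = 0.9258; r_{23} = q_2·a_3 = -2.2852.
u_3 = a_3 − 0.9258·q_1 + 2.2852·q_2 = (-2.7941, -2.7809, 0.2109, -0.5799).
‖u_3‖ = 3.9901, so q_3 = (-0.7002, -0.6969, 0.0528, -0.1453).

Q = [[0.6172, -0.0974, -0.7002], [-0.6172, 0.2834, -0.6969], [0.4629, 0.7174, 0.0528], [0.1543, -0.6289, -0.1453]], R = [[6.4807, -4.0119, 0.9258], [0.0000, 5.3763, -2.2852], [0.0000, 0.0000, 3.9901]]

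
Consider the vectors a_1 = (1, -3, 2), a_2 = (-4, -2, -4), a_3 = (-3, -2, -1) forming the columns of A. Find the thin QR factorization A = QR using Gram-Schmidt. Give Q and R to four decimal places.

a_1 = (1, -3, 2); ‖a_1‖ = 3.7417, so q_1 = (0.2673, -0.8018, 0.5345).
q_1·a_2 = 0.2673·(-4) + (-0.8018)·(-2) + 0.5345·(-4) = -1.6036.
u_2 = a_2 + 1.6036·q_1 = (-3.5714, -3.2857, -3.1429).
‖u_2‖ = 5.7817, so q_2 = (-0.6177, -0.5683, -0.5436).
q_1·a_3 = 0.2673·(-3) + (-0.8018)·(-2) + 0.5345·(-1) = 0.2673; q_2·a_3 = (-0.6177)·(-3) + (-0.5683)·(-2) + (-0.5436)·(-1) = 3.5333.
u_3 = a_3 − 0.2673·q_1 − 3.5333·q_2 = (-0.8889, 0.2222, 0.7778).
‖u_3‖ = 1.2019, so q_3 = (-0.7396, 0.1849, 0.6472).

Q = [[0.2673, -0.6177, -0.7396], [-0.8018, -0.5683, 0.1849], [0.5345, -0.5436, 0.6472]], R = [[3.7417, -1.6036, 0.2673], [0.0000, 5.7817, 3.5333], [0.0000, 0.0000, 1.2019]]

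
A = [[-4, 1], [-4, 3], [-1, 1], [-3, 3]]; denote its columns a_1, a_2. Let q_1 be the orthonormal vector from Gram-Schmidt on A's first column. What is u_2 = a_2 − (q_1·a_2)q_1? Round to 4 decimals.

q_1 = a_1/‖a_1‖ = (-4, -4, -1, -3)/6.4807 = (-0.6172, -0.6172, -0.1543, -0.4629).
r_{12} = q_1·a_2 = -4.0119.
u_2 = a_2 + 4.0119·q_1 = (-1.4762, 0.5238, 0.3810, 1.1429).

u_2 = (-1.4762, 0.5238, 0.3810, 1.1429)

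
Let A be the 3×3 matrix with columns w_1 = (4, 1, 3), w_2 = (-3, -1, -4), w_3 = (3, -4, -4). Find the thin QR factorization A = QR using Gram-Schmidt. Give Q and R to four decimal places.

Q = [[0.7845, 0.6042, 0.1400], [0.1961, -0.0275, -0.9802], [0.5883, -0.7964, 0.1400]], R = [[5.0990, -4.9029, -0.7845], [0.0000, 1.4005, 5.1079], [0.0000, 0.0000, 3.7808]]

e_1 = w_1/‖w_1‖ = (4, 1, 3)/5.0990 = (0.7845, 0.1961, 0.5883).
r_{12} = e_1·w_2 = -4.9029.
u_2 = w_2 + 4.9029·e_1 = (0.8462, -0.0385, -1.1154).
‖u_2‖ = 1.4005, so e_2 = (0.6042, -0.0275, -0.7964).
r_{13} = e_1·w_3 = -0.7845; r_{23} = e_2·w_3 = 5.1079.
u_3 = w_3 + 0.7845·e_1 − 5.1079·e_2 = (0.5294, -3.7059, 0.5294).
‖u_3‖ = 3.7808, so e_3 = (0.1400, -0.9802, 0.1400).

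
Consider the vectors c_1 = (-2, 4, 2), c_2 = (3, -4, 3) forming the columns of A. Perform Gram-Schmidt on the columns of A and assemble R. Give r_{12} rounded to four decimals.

r_{12} = -3.2660

c_1 = (-2, 4, 2); ‖c_1‖ = 4.8990, so q_1 = (-0.4082, 0.8165, 0.4082).
r_{12} = q_1·c_2 = -3.2660.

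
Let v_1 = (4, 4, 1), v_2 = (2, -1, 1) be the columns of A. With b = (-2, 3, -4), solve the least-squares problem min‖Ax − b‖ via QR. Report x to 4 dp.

x = (0.3179, -2.0983)

v_1 = (4, 4, 1); ‖v_1‖ = 5.7446, so q_1 = (0.6963, 0.6963, 0.1741).
q_1·v_2 = 0.6963·2 + 0.6963·(-1) + 0.1741·1 = 0.8704.
u_2 = v_2 − 0.8704·q_1 = (1.3939, -1.6061, 0.8485).
‖u_2‖ = 2.2896, so q_2 = (0.6088, -0.7014, 0.3706).
Qᵀb = (0.0000, -4.8043).
Back-substitute: x_2 = -4.8043/2.2896 = -2.0983.
x_1 = (0.0000 − 0.8704·(-2.0983))/5.7446 = 0.3179.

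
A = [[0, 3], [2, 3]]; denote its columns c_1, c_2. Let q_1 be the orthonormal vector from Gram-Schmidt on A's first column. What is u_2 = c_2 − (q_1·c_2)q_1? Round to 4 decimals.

u_2 = (3.0000, 0.0000)

q_1 = c_1/‖c_1‖ = (0, 2)/2.0000 = (0.0000, 1.0000).
r_{12} = q_1·c_2 = 3.0000.
u_2 = c_2 − 3.0000·q_1 = (3.0000, 0.0000).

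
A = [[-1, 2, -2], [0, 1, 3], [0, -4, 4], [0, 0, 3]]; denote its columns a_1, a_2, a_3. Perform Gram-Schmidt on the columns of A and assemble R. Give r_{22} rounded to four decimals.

r_{22} = 4.1231

q_1 = a_1/‖a_1‖ = (-1, 0, 0, 0)/1.0000 = (-1.0000, 0.0000, 0.0000, 0.0000).
r_{12} = q_1·a_2 = -2.0000.
u_2 = a_2 + 2.0000·q_1 = (0.0000, 1.0000, -4.0000, 0.0000).
r_{22} = ‖u_2‖ = 4.1231.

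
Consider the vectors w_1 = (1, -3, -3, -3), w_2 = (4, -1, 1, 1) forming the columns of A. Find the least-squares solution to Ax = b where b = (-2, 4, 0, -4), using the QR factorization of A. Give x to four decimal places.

x = (-0.0414, -0.8399)

w_1 = (1, -3, -3, -3); ‖w_1‖ = 5.2915, so q_1 = (0.1890, -0.5669, -0.5669, -0.5669).
q_1·w_2 = 0.1890·4 + (-0.5669)·(-1) + (-0.5669)·1 + (-0.5669)·1 = 0.1890.
u_2 = w_2 − 0.1890·q_1 = (3.9643, -0.8929, 1.1071, 1.1071).
‖u_2‖ = 4.3548, so q_2 = (0.9103, -0.2050, 0.2542, 0.2542).
Qᵀb = (-0.3780, -3.6577).
Back-substitute: x_2 = -3.6577/4.3548 = -0.8399.
x_1 = (-0.3780 − 0.1890·(-0.8399))/5.2915 = -0.0414.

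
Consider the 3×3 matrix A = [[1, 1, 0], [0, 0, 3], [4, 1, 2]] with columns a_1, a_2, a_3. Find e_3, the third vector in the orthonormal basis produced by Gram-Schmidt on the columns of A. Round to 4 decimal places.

a_1 = (1, 0, 4); ‖a_1‖ = 4.1231, so e_1 = (0.2425, 0.0000, 0.9701).
e_1·a_2 = 0.2425·1 + 0.0000·0 + 0.9701·1 = 1.2127.
u_2 = a_2 − 1.2127·e_1 = (0.7059, 0.0000, -0.1765).
‖u_2‖ = 0.7276, so e_2 = (0.9701, 0.0000, -0.2425).
e_1·a_3 = 0.2425·0 + 0.0000·3 + 0.9701·2 = 1.9403; e_2·a_3 = 0.9701·0 + 0.0000·3 + (-0.2425)·2 = -0.4851.
u_3 = a_3 − 1.9403·e_1 + 0.4851·e_2 = (0.0000, 3.0000, 0.0000).
‖u_3‖ = 3.0000, so e_3 = (0.0000, 1.0000, 0.0000).

e_3 = (0.0000, 1.0000, 0.0000)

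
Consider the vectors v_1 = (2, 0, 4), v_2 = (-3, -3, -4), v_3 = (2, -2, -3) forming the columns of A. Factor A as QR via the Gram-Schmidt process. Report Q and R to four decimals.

v_1 = (2, 0, 4); ‖v_1‖ = 4.4721, so q_1 = (0.4472, 0.0000, 0.8944).
q_1·v_2 = 0.4472·(-3) + 0.0000·(-3) + 0.8944·(-4) = -4.9193.
u_2 = v_2 + 4.9193·q_1 = (-0.8000, -3.0000, 0.4000).
‖u_2‖ = 3.1305, so q_2 = (-0.2556, -0.9583, 0.1278).
q_1·v_3 = 0.4472·2 + 0.0000·(-2) + 0.8944·(-3) = -1.7889; q_2·v_3 = (-0.2556)·2 + (-0.9583)·(-2) + 0.1278·(-3) = 1.0222.
u_3 = v_3 + 1.7889·q_1 − 1.0222·q_2 = (3.0612, -1.0204, -1.5306).
‖u_3‖ = 3.5714, so q_3 = (0.8571, -0.2857, -0.4286).

Q = [[0.4472, -0.2556, 0.8571], [0.0000, -0.9583, -0.2857], [0.8944, 0.1278, -0.4286]], R = [[4.4721, -4.9193, -1.7889], [0.0000, 3.1305, 1.0222], [0.0000, 0.0000, 3.5714]]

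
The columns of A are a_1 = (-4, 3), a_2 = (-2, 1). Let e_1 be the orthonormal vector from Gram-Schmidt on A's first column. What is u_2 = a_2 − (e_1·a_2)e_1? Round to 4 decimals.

u_2 = (-0.2400, -0.3200)

a_1 = (-4, 3); ‖a_1‖ = 5.0000, so e_1 = (-0.8000, 0.6000).
e_1·a_2 = (-0.8000)·(-2) + 0.6000·1 = 2.2000.
u_2 = a_2 − 2.2000·e_1 = (-0.2400, -0.3200).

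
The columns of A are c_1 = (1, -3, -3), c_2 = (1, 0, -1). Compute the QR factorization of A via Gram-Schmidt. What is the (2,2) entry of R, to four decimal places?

e_1 = c_1/‖c_1‖ = (1, -3, -3)/4.3589 = (0.2294, -0.6882, -0.6882).
r_{12} = e_1·c_2 = 0.9177.
u_2 = c_2 − 0.9177·e_1 = (0.7895, 0.6316, -0.3684).
r_{22} = ‖u_2‖ = 1.0761.

r_{22} = 1.0761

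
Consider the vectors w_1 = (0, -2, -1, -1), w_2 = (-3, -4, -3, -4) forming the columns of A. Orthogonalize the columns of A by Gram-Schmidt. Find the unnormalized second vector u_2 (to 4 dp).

u_2 = (-3.0000, 1.0000, -0.5000, -1.5000)

e_1 = w_1/‖w_1‖ = (0, -2, -1, -1)/2.4495 = (0.0000, -0.8165, -0.4082, -0.4082).
r_{12} = e_1·w_2 = 6.1237.
u_2 = w_2 − 6.1237·e_1 = (-3.0000, 1.0000, -0.5000, -1.5000).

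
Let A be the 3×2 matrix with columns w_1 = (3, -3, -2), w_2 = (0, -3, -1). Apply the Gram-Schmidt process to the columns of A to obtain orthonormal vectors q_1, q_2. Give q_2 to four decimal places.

q_2 = (-0.7071, -0.7071, 0.0000)

w_1 = (3, -3, -2); ‖w_1‖ = 4.6904, so q_1 = (0.6396, -0.6396, -0.4264).
q_1·w_2 = 0.6396·0 + (-0.6396)·(-3) + (-0.4264)·(-1) = 2.3452.
u_2 = w_2 − 2.3452·q_1 = (-1.5000, -1.5000, 0.0000).
‖u_2‖ = 2.1213, so q_2 = (-0.7071, -0.7071, 0.0000).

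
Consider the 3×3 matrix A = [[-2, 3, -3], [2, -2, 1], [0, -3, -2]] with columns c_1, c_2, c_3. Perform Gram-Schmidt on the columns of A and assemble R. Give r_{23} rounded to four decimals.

r_{23} = 1.6222

c_1 = (-2, 2, 0); ‖c_1‖ = 2.8284, so q_1 = (-0.7071, 0.7071, 0.0000).
q_1·c_2 = (-0.7071)·3 + 0.7071·(-2) + 0.0000·(-3) = -3.5355.
u_2 = c_2 + 3.5355·q_1 = (0.5000, 0.5000, -3.0000).
‖u_2‖ = 3.0822, so q_2 = (0.1622, 0.1622, -0.9733).
r_{23} = q_2·c_3 = 1.6222.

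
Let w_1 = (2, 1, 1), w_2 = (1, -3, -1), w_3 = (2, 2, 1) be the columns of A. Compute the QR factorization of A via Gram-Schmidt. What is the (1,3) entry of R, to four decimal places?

q_1 = w_1/‖w_1‖ = (2, 1, 1)/2.4495 = (0.8165, 0.4082, 0.4082).
r_{13} = q_1·w_3 = 2.8577.

r_{13} = 2.8577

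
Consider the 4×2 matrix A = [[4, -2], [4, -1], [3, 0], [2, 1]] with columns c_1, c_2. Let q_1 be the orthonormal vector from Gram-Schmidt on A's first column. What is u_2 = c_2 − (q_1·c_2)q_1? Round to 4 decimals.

q_1 = c_1/‖c_1‖ = (4, 4, 3, 2)/6.7082 = (0.5963, 0.5963, 0.4472, 0.2981).
r_{12} = q_1·c_2 = -1.4907.
u_2 = c_2 + 1.4907·q_1 = (-1.1111, -0.1111, 0.6667, 1.4444).

u_2 = (-1.1111, -0.1111, 0.6667, 1.4444)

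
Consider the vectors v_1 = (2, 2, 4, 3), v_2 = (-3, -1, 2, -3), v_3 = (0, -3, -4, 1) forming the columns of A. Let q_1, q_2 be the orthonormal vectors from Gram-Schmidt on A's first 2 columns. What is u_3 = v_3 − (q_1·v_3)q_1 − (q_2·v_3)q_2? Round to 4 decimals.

u_3 = (-0.4233, -2.1401, 0.2861, 1.3274)

v_1 = (2, 2, 4, 3); ‖v_1‖ = 5.7446, so q_1 = (0.3482, 0.3482, 0.6963, 0.5222).
q_1·v_2 = 0.3482·(-3) + 0.3482·(-1) + 0.6963·2 + 0.5222·(-3) = -1.5667.
u_2 = v_2 + 1.5667·q_1 = (-2.4545, -0.4545, 3.0909, -2.1818).
‖u_2‖ = 4.5327, so q_2 = (-0.5415, -0.1003, 0.6819, -0.4813).
q_1·v_3 = 0.3482·0 + 0.3482·(-3) + 0.6963·(-4) + 0.5222·1 = -3.3075; q_2·v_3 = (-0.5415)·0 + (-0.1003)·(-3) + 0.6819·(-4) + (-0.4813)·1 = -2.9082.
u_3 = v_3 + 3.3075·q_1 + 2.9082·q_2 = (-0.4233, -2.1401, 0.2861, 1.3274).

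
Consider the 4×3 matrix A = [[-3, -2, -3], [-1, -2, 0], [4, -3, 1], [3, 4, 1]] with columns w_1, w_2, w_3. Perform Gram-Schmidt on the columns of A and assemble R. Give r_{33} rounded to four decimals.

q_1 = w_1/‖w_1‖ = (-3, -1, 4, 3)/5.9161 = (-0.5071, -0.1690, 0.6761, 0.5071).
r_{12} = q_1·w_2 = 1.3522.
u_2 = w_2 − 1.3522·q_1 = (-1.3143, -1.7714, -3.9143, 3.3143).
‖u_2‖ = 5.5831, so q_2 = (-0.2354, -0.3173, -0.7011, 0.5936).
r_{13} = q_1·w_3 = 2.7045; r_{23} = q_2·w_3 = 0.5987.
u_3 = w_3 − 2.7045·q_1 − 0.5987·q_2 = (-1.4876, 0.6471, -0.4088, -0.7269).
r_{33} = ‖u_3‖ = 1.8241.

r_{33} = 1.8241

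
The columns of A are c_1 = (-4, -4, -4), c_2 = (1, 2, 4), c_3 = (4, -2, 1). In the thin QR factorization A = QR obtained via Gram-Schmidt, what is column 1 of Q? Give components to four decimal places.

e_1 = (-0.5774, -0.5774, -0.5774)

e_1 = c_1/‖c_1‖ = (-4, -4, -4)/6.9282 = (-0.5774, -0.5774, -0.5774).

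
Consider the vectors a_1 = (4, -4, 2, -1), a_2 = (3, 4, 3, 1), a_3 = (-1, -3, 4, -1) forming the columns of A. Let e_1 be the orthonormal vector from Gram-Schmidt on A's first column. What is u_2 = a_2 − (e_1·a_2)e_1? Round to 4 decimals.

u_2 = (2.8919, 4.1081, 2.9459, 1.0270)

e_1 = a_1/‖a_1‖ = (4, -4, 2, -1)/6.0828 = (0.6576, -0.6576, 0.3288, -0.1644).
r_{12} = e_1·a_2 = 0.1644.
u_2 = a_2 − 0.1644·e_1 = (2.8919, 4.1081, 2.9459, 1.0270).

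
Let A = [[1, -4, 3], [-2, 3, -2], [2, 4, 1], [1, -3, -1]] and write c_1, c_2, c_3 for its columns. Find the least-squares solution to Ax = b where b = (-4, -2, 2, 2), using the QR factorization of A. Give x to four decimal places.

x = (1.7741, 0.1096, -1.3992)

c_1 = (1, -2, 2, 1); ‖c_1‖ = 3.1623, so q_1 = (0.3162, -0.6325, 0.6325, 0.3162).
q_1·c_2 = 0.3162·(-4) + (-0.6325)·3 + 0.6325·4 + 0.3162·(-3) = -1.5811.
u_2 = c_2 + 1.5811·q_1 = (-3.5000, 2.0000, 5.0000, -2.5000).
‖u_2‖ = 6.8920, so q_2 = (-0.5078, 0.2902, 0.7255, -0.3627).
q_1·c_3 = 0.3162·3 + (-0.6325)·(-2) + 0.6325·1 + 0.3162·(-1) = 2.5298; q_2·c_3 = (-0.5078)·3 + 0.2902·(-2) + 0.7255·1 + (-0.3627)·(-1) = -1.0157.
u_3 = c_3 − 2.5298·q_1 + 1.0157·q_2 = (1.6842, -0.1053, 0.1368, -2.1684).
‖u_3‖ = 2.7511, so q_3 = (0.6122, -0.0383, 0.0497, -0.7882).
Qᵀb = (1.8974, 2.1764, -3.8492).
Back-substitute: x_3 = -3.8492/2.7511 = -1.3992.
x_2 = (2.1764 + 1.0157·(-1.3992))/6.8920 = 0.1096.
x_1 = (1.8974 + 1.5811·0.1096 − 2.5298·(-1.3992))/3.1623 = 1.7741.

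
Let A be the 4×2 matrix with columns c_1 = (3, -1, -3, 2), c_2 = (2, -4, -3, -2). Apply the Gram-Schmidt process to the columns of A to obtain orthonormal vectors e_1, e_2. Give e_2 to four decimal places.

e_2 = (0.0090, -0.6948, -0.2166, -0.6858)

c_1 = (3, -1, -3, 2); ‖c_1‖ = 4.7958, so e_1 = (0.6255, -0.2085, -0.6255, 0.4170).
e_1·c_2 = 0.6255·2 + (-0.2085)·(-4) + (-0.6255)·(-3) + 0.4170·(-2) = 3.1277.
u_2 = c_2 − 3.1277·e_1 = (0.0435, -3.3478, -1.0435, -3.3043).
‖u_2‖ = 4.8184, so e_2 = (0.0090, -0.6948, -0.2166, -0.6858).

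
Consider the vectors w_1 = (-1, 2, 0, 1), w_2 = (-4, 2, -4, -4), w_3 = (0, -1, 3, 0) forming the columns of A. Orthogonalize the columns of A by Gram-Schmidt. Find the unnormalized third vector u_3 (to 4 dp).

w_1 = (-1, 2, 0, 1); ‖w_1‖ = 2.4495, so q_1 = (-0.4082, 0.8165, 0.0000, 0.4082).
q_1·w_2 = (-0.4082)·(-4) + 0.8165·2 + 0.0000·(-4) + 0.4082·(-4) = 1.6330.
u_2 = w_2 − 1.6330·q_1 = (-3.3333, 0.6667, -4.0000, -4.6667).
‖u_2‖ = 7.0238, so q_2 = (-0.4746, 0.0949, -0.5695, -0.6644).
q_1·w_3 = (-0.4082)·0 + 0.8165·(-1) + 0.0000·3 + 0.4082·0 = -0.8165; q_2·w_3 = (-0.4746)·0 + 0.0949·(-1) + (-0.5695)·3 + (-0.6644)·0 = -1.8034.
u_3 = w_3 + 0.8165·q_1 + 1.8034·q_2 = (-1.1892, -0.1622, 1.9730, -0.8649).

u_3 = (-1.1892, -0.1622, 1.9730, -0.8649)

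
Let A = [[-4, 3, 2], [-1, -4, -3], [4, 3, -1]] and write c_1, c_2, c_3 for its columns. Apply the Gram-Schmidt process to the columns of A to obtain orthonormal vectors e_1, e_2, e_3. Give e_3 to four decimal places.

e_1 = c_1/‖c_1‖ = (-4, -1, 4)/5.7446 = (-0.6963, -0.1741, 0.6963).
r_{12} = e_1·c_2 = 0.6963.
u_2 = c_2 − 0.6963·e_1 = (3.4848, -3.8788, 2.5152).
‖u_2‖ = 5.7892, so e_2 = (0.6020, -0.6700, 0.4345).
r_{13} = e_1·c_3 = -1.5667; r_{23} = e_2·c_3 = 2.7795.
u_3 = c_3 + 1.5667·e_1 − 2.7795·e_2 = (-0.7640, -1.4105, -1.1166).
‖u_3‖ = 1.9545, so e_3 = (-0.3909, -0.7217, -0.5713).

e_3 = (-0.3909, -0.7217, -0.5713)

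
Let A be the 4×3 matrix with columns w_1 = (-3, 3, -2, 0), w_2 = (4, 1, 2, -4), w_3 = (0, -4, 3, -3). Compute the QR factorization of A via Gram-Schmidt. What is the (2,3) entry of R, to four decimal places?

w_1 = (-3, 3, -2, 0); ‖w_1‖ = 4.6904, so q_1 = (-0.6396, 0.6396, -0.4264, 0.0000).
q_1·w_2 = (-0.6396)·4 + 0.6396·1 + (-0.4264)·2 + 0.0000·(-4) = -2.7716.
u_2 = w_2 + 2.7716·q_1 = (2.2273, 2.7727, 0.8182, -4.0000).
‖u_2‖ = 5.4146, so q_2 = (0.4113, 0.5121, 0.1511, -0.7387).
r_{23} = q_2·w_3 = 0.6212.

r_{23} = 0.6212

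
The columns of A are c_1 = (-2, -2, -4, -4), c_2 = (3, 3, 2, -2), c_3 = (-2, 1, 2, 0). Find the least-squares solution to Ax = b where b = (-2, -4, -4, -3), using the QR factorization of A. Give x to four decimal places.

c_1 = (-2, -2, -4, -4); ‖c_1‖ = 6.3246, so q_1 = (-0.3162, -0.3162, -0.6325, -0.6325).
q_1·c_2 = (-0.3162)·3 + (-0.3162)·3 + (-0.6325)·2 + (-0.6325)·(-2) = -1.8974.
u_2 = c_2 + 1.8974·q_1 = (2.4000, 2.4000, 0.8000, -3.2000).
‖u_2‖ = 4.7329, so q_2 = (0.5071, 0.5071, 0.1690, -0.6761).
q_1·c_3 = (-0.3162)·(-2) + (-0.3162)·1 + (-0.6325)·2 + (-0.6325)·0 = -0.9487; q_2·c_3 = 0.5071·(-2) + 0.5071·1 + 0.1690·2 + (-0.6761)·0 = -0.1690.
u_3 = c_3 + 0.9487·q_1 + 0.1690·q_2 = (-2.2143, 0.7857, 1.4286, -0.7143).
‖u_3‖ = 2.8410, so q_3 = (-0.7794, 0.2766, 0.5028, -0.2514).
Qᵀb = (6.3246, -1.6903, -0.8045).
Back-substitute: x_3 = -0.8045/2.8410 = -0.2832.
x_2 = (-1.6903 + 0.1690·(-0.2832))/4.7329 = -0.3673.
x_1 = (6.3246 + 1.8974·(-0.3673) + 0.9487·(-0.2832))/6.3246 = 0.8473.

x = (0.8473, -0.3673, -0.2832)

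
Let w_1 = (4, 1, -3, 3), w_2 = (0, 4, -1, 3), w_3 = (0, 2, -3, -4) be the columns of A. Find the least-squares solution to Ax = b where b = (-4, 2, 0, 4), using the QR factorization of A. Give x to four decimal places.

x = (-0.5749, 1.1078, -0.3954)

w_1 = (4, 1, -3, 3); ‖w_1‖ = 5.9161, so q_1 = (0.6761, 0.1690, -0.5071, 0.5071).
q_1·w_2 = 0.6761·0 + 0.1690·4 + (-0.5071)·(-1) + 0.5071·3 = 2.7045.
u_2 = w_2 − 2.7045·q_1 = (-1.8286, 3.5429, 0.3714, 1.6286).
‖u_2‖ = 4.3227, so q_2 = (-0.4230, 0.8196, 0.0859, 0.3767).
q_1·w_3 = 0.6761·0 + 0.1690·2 + (-0.5071)·(-3) + 0.5071·(-4) = -0.1690; q_2·w_3 = (-0.4230)·0 + 0.8196·2 + 0.0859·(-3) + 0.3767·(-4) = -0.1256.
u_3 = w_3 + 0.1690·q_1 + 0.1256·q_2 = (0.0612, 2.1315, -3.0749, -3.8670).
‖u_3‖ = 5.3810, so q_3 = (0.0114, 0.3961, -0.5714, -0.7186).
Qᵀb = (-0.3381, 4.8382, -2.1278).
Back-substitute: x_3 = -2.1278/5.3810 = -0.3954.
x_2 = (4.8382 + 0.1256·(-0.3954))/4.3227 = 1.1078.
x_1 = (-0.3381 − 2.7045·1.1078 + 0.1690·(-0.3954))/5.9161 = -0.5749.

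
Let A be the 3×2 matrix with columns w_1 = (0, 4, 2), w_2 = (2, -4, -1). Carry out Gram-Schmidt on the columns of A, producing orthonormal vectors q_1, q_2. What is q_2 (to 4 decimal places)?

w_1 = (0, 4, 2); ‖w_1‖ = 4.4721, so q_1 = (0.0000, 0.8944, 0.4472).
q_1·w_2 = 0.0000·2 + 0.8944·(-4) + 0.4472·(-1) = -4.0249.
u_2 = w_2 + 4.0249·q_1 = (2.0000, -0.4000, 0.8000).
‖u_2‖ = 2.1909, so q_2 = (0.9129, -0.1826, 0.3651).

q_2 = (0.9129, -0.1826, 0.3651)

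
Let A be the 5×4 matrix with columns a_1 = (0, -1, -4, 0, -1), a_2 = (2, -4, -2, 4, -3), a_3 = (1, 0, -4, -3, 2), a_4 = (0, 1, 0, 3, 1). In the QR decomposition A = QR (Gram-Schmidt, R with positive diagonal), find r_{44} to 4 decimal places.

a_1 = (0, -1, -4, 0, -1); ‖a_1‖ = 4.2426, so e_1 = (0.0000, -0.2357, -0.9428, 0.0000, -0.2357).
e_1·a_2 = 0.0000·2 + (-0.2357)·(-4) + (-0.9428)·(-2) + 0.0000·4 + (-0.2357)·(-3) = 3.5355.
u_2 = a_2 − 3.5355·e_1 = (2.0000, -3.1667, 1.3333, 4.0000, -2.1667).
‖u_2‖ = 6.0415, so e_2 = (0.3310, -0.5242, 0.2207, 0.6621, -0.3586).
e_1·a_3 = 0.0000·1 + (-0.2357)·0 + (-0.9428)·(-4) + 0.0000·(-3) + (-0.2357)·2 = 3.2998; e_2·a_3 = 0.3310·1 + (-0.5242)·0 + 0.2207·(-4) + 0.6621·(-3) + (-0.3586)·2 = -3.2552.
u_3 = a_3 − 3.2998·e_1 + 3.2552·e_2 = (2.0776, -0.9285, -0.1705, -0.8447, 1.6104).
‖u_3‖ = 2.9180, so e_3 = (0.7120, -0.3182, -0.0584, -0.2895, 0.5519).
e_1·a_4 = 0.0000·0 + (-0.2357)·1 + (-0.9428)·0 + 0.0000·3 + (-0.2357)·1 = -0.4714; e_2·a_4 = 0.3310·0 + (-0.5242)·1 + 0.2207·0 + 0.6621·3 + (-0.3586)·1 = 1.1035; e_3·a_4 = 0.7120·0 + (-0.3182)·1 + (-0.0584)·0 + (-0.2895)·3 + 0.5519·1 = -0.6348.
u_4 = a_4 + 0.4714·e_1 − 1.1035·e_2 + 0.6348·e_3 = (0.0867, 1.2653, -0.7251, 2.0856, 1.6350).
r_{44} = ‖u_4‖ = 3.0261.

r_{44} = 3.0261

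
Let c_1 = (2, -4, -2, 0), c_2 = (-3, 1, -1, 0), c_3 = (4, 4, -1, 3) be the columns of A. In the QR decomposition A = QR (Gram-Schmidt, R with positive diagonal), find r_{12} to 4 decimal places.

r_{12} = -1.6330

c_1 = (2, -4, -2, 0); ‖c_1‖ = 4.8990, so e_1 = (0.4082, -0.8165, -0.4082, 0.0000).
r_{12} = e_1·c_2 = -1.6330.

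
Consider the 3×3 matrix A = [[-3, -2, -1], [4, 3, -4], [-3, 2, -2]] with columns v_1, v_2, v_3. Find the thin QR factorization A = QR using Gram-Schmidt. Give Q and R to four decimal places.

Q = [[-0.5145, -0.2634, -0.8160], [0.6860, 0.4445, -0.5760], [-0.5145, 0.8561, 0.0480]], R = [[5.8310, 2.0580, -1.2005], [0.0000, 3.5728, -3.2270], [0.0000, 0.0000, 3.0241]]

v_1 = (-3, 4, -3); ‖v_1‖ = 5.8310, so q_1 = (-0.5145, 0.6860, -0.5145).
q_1·v_2 = (-0.5145)·(-2) + 0.6860·3 + (-0.5145)·2 = 2.0580.
u_2 = v_2 − 2.0580·q_1 = (-0.9412, 1.5882, 3.0588).
‖u_2‖ = 3.5728, so q_2 = (-0.2634, 0.4445, 0.8561).
q_1·v_3 = (-0.5145)·(-1) + 0.6860·(-4) + (-0.5145)·(-2) = -1.2005; q_2·v_3 = (-0.2634)·(-1) + 0.4445·(-4) + 0.8561·(-2) = -3.2270.
u_3 = v_3 + 1.2005·q_1 + 3.2270·q_2 = (-2.4677, -1.7419, 0.1452).
‖u_3‖ = 3.0241, so q_3 = (-0.8160, -0.5760, 0.0480).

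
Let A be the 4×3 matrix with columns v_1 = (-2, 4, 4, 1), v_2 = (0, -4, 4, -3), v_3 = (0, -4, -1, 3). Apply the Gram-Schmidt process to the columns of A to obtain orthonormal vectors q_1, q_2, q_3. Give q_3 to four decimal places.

v_1 = (-2, 4, 4, 1); ‖v_1‖ = 6.0828, so q_1 = (-0.3288, 0.6576, 0.6576, 0.1644).
q_1·v_2 = (-0.3288)·0 + 0.6576·(-4) + 0.6576·4 + 0.1644·(-3) = -0.4932.
u_2 = v_2 + 0.4932·q_1 = (-0.1622, -3.6757, 4.3243, -2.9189).
‖u_2‖ = 6.3841, so q_2 = (-0.0254, -0.5758, 0.6774, -0.4572).
q_1·v_3 = (-0.3288)·0 + 0.6576·(-4) + 0.6576·(-1) + 0.1644·3 = -2.7948; q_2·v_3 = (-0.0254)·0 + (-0.5758)·(-4) + 0.6774·(-1) + (-0.4572)·3 = 0.2540.
u_3 = v_3 + 2.7948·q_1 − 0.2540·q_2 = (-0.9125, -2.0159, 0.6658, 3.5756).
‖u_3‖ = 4.2573, so q_3 = (-0.2143, -0.4735, 0.1564, 0.8399).

q_3 = (-0.2143, -0.4735, 0.1564, 0.8399)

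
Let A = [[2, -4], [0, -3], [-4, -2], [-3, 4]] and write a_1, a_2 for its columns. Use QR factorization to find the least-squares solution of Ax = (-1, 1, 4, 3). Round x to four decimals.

a_1 = (2, 0, -4, -3); ‖a_1‖ = 5.3852, so e_1 = (0.3714, 0.0000, -0.7428, -0.5571).
e_1·a_2 = 0.3714·(-4) + 0.0000·(-3) + (-0.7428)·(-2) + (-0.5571)·4 = -2.2283.
u_2 = a_2 + 2.2283·e_1 = (-3.1724, -3.0000, -3.6552, 2.7586).
‖u_2‖ = 6.3273, so e_2 = (-0.5014, -0.4741, -0.5777, 0.4360).
Qᵀb = (-5.0138, -0.9755).
Back-substitute: x_2 = -0.9755/6.3273 = -0.1542.
x_1 = (-5.0138 + 2.2283·(-0.1542))/5.3852 = -0.9948.

x = (-0.9948, -0.1542)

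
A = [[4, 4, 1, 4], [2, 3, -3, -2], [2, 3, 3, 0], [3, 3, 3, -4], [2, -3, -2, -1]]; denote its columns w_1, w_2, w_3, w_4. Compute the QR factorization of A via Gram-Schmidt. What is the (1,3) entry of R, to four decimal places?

r_{13} = 1.4796

w_1 = (4, 2, 2, 3, 2); ‖w_1‖ = 6.0828, so e_1 = (0.6576, 0.3288, 0.3288, 0.4932, 0.3288).
r_{13} = e_1·w_3 = 1.4796.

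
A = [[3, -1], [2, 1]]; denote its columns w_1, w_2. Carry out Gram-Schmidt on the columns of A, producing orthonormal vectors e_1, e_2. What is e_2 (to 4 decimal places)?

e_2 = (-0.5547, 0.8321)

w_1 = (3, 2); ‖w_1‖ = 3.6056, so e_1 = (0.8321, 0.5547).
e_1·w_2 = 0.8321·(-1) + 0.5547·1 = -0.2774.
u_2 = w_2 + 0.2774·e_1 = (-0.7692, 1.1538).
‖u_2‖ = 1.3868, so e_2 = (-0.5547, 0.8321).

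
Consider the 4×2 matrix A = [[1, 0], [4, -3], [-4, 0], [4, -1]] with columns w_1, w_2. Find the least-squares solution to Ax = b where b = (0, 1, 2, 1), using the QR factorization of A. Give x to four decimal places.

e_1 = w_1/‖w_1‖ = (1, 4, -4, 4)/7.0000 = (0.1429, 0.5714, -0.5714, 0.5714).
r_{12} = e_1·w_2 = -2.2857.
u_2 = w_2 + 2.2857·e_1 = (0.3265, -1.6939, -1.3061, 0.3061).
‖u_2‖ = 2.1853, so e_2 = (0.1494, -0.7751, -0.5977, 0.1401).
Qᵀb = (0.0000, -1.8304).
Back-substitute: x_2 = -1.8304/2.1853 = -0.8376.
x_1 = (0.0000 + 2.2857·(-0.8376))/7.0000 = -0.2735.

x = (-0.2735, -0.8376)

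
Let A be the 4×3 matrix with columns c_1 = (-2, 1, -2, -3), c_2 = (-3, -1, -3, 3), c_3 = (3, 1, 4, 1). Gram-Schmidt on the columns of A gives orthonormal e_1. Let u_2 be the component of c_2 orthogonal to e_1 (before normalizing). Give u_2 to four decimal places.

e_1 = c_1/‖c_1‖ = (-2, 1, -2, -3)/4.2426 = (-0.4714, 0.2357, -0.4714, -0.7071).
r_{12} = e_1·c_2 = 0.4714.
u_2 = c_2 − 0.4714·e_1 = (-2.7778, -1.1111, -2.7778, 3.3333).

u_2 = (-2.7778, -1.1111, -2.7778, 3.3333)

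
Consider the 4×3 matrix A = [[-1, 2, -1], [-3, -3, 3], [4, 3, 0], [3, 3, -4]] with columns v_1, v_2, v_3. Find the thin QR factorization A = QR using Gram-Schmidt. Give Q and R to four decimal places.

q_1 = v_1/‖v_1‖ = (-1, -3, 4, 3)/5.9161 = (-0.1690, -0.5071, 0.6761, 0.5071).
r_{12} = q_1·v_2 = 4.7329.
u_2 = v_2 − 4.7329·q_1 = (2.8000, -0.6000, -0.2000, 0.6000).
‖u_2‖ = 2.9326, so q_2 = (0.9548, -0.2046, -0.0682, 0.2046).
r_{13} = q_1·v_3 = -3.3806; r_{23} = q_2·v_3 = -2.3870.
u_3 = v_3 + 3.3806·q_1 + 2.3870·q_2 = (0.7076, 0.7973, 2.1229, -1.7973).
‖u_3‖ = 2.9789, so q_3 = (0.2376, 0.2677, 0.7127, -0.6034).

Q = [[-0.1690, 0.9548, 0.2376], [-0.5071, -0.2046, 0.2677], [0.6761, -0.0682, 0.7127], [0.5071, 0.2046, -0.6034]], R = [[5.9161, 4.7329, -3.3806], [0.0000, 2.9326, -2.3870], [0.0000, 0.0000, 2.9789]]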